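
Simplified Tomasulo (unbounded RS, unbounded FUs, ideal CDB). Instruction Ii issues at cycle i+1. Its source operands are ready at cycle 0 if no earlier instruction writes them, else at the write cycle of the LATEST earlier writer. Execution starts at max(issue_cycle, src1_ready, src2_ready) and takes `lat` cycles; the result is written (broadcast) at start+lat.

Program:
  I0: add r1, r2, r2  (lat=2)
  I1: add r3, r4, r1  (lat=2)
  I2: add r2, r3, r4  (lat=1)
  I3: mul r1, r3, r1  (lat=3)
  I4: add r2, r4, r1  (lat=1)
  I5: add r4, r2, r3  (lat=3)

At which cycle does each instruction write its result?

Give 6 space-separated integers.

Answer: 3 5 6 8 9 12

Derivation:
I0 add r1: issue@1 deps=(None,None) exec_start@1 write@3
I1 add r3: issue@2 deps=(None,0) exec_start@3 write@5
I2 add r2: issue@3 deps=(1,None) exec_start@5 write@6
I3 mul r1: issue@4 deps=(1,0) exec_start@5 write@8
I4 add r2: issue@5 deps=(None,3) exec_start@8 write@9
I5 add r4: issue@6 deps=(4,1) exec_start@9 write@12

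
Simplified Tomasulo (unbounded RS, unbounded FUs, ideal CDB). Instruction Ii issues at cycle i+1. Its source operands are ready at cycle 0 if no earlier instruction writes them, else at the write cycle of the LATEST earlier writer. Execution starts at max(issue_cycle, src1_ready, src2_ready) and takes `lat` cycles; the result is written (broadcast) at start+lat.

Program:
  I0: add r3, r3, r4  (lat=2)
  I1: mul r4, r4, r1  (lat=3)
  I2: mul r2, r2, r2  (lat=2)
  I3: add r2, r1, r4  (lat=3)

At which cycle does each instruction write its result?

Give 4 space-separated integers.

I0 add r3: issue@1 deps=(None,None) exec_start@1 write@3
I1 mul r4: issue@2 deps=(None,None) exec_start@2 write@5
I2 mul r2: issue@3 deps=(None,None) exec_start@3 write@5
I3 add r2: issue@4 deps=(None,1) exec_start@5 write@8

Answer: 3 5 5 8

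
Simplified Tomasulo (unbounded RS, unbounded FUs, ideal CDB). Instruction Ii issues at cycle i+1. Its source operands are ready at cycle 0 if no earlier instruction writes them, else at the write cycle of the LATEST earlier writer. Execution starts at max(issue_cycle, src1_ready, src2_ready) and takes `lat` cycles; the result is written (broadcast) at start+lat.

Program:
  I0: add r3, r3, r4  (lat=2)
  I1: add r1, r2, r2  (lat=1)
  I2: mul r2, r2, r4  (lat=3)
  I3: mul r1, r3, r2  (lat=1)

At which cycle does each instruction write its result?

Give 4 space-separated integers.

I0 add r3: issue@1 deps=(None,None) exec_start@1 write@3
I1 add r1: issue@2 deps=(None,None) exec_start@2 write@3
I2 mul r2: issue@3 deps=(None,None) exec_start@3 write@6
I3 mul r1: issue@4 deps=(0,2) exec_start@6 write@7

Answer: 3 3 6 7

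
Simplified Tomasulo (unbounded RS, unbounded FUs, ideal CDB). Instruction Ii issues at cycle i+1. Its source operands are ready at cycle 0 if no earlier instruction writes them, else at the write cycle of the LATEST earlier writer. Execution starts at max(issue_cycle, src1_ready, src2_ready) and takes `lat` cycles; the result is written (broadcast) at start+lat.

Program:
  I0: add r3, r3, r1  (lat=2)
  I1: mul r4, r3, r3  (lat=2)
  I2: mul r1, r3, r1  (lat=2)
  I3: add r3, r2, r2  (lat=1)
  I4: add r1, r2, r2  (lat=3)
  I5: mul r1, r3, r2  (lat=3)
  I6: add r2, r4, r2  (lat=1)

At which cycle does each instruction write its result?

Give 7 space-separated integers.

Answer: 3 5 5 5 8 9 8

Derivation:
I0 add r3: issue@1 deps=(None,None) exec_start@1 write@3
I1 mul r4: issue@2 deps=(0,0) exec_start@3 write@5
I2 mul r1: issue@3 deps=(0,None) exec_start@3 write@5
I3 add r3: issue@4 deps=(None,None) exec_start@4 write@5
I4 add r1: issue@5 deps=(None,None) exec_start@5 write@8
I5 mul r1: issue@6 deps=(3,None) exec_start@6 write@9
I6 add r2: issue@7 deps=(1,None) exec_start@7 write@8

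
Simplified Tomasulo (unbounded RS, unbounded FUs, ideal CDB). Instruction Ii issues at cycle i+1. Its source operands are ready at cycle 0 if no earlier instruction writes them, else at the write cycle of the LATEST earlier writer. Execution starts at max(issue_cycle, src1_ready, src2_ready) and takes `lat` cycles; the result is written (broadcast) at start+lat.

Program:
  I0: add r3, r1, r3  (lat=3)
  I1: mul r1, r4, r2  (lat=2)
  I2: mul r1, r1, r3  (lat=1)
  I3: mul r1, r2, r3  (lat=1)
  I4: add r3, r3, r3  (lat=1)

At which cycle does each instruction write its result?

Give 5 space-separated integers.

Answer: 4 4 5 5 6

Derivation:
I0 add r3: issue@1 deps=(None,None) exec_start@1 write@4
I1 mul r1: issue@2 deps=(None,None) exec_start@2 write@4
I2 mul r1: issue@3 deps=(1,0) exec_start@4 write@5
I3 mul r1: issue@4 deps=(None,0) exec_start@4 write@5
I4 add r3: issue@5 deps=(0,0) exec_start@5 write@6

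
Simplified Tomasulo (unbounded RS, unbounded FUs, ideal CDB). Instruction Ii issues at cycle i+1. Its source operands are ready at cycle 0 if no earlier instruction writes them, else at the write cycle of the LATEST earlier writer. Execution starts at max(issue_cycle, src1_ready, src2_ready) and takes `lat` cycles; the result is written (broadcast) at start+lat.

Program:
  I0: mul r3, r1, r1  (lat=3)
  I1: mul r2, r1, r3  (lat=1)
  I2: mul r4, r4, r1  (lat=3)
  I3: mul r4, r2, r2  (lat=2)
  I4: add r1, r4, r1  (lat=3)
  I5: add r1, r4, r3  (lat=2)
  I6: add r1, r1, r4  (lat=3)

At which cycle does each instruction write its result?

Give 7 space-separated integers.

I0 mul r3: issue@1 deps=(None,None) exec_start@1 write@4
I1 mul r2: issue@2 deps=(None,0) exec_start@4 write@5
I2 mul r4: issue@3 deps=(None,None) exec_start@3 write@6
I3 mul r4: issue@4 deps=(1,1) exec_start@5 write@7
I4 add r1: issue@5 deps=(3,None) exec_start@7 write@10
I5 add r1: issue@6 deps=(3,0) exec_start@7 write@9
I6 add r1: issue@7 deps=(5,3) exec_start@9 write@12

Answer: 4 5 6 7 10 9 12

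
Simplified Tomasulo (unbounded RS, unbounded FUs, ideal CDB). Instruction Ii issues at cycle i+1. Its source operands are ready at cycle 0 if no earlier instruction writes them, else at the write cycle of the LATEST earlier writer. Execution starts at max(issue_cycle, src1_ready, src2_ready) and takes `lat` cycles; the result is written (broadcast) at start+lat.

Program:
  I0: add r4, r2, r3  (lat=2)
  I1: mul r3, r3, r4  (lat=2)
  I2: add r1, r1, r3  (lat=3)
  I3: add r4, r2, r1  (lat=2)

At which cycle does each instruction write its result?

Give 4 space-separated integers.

Answer: 3 5 8 10

Derivation:
I0 add r4: issue@1 deps=(None,None) exec_start@1 write@3
I1 mul r3: issue@2 deps=(None,0) exec_start@3 write@5
I2 add r1: issue@3 deps=(None,1) exec_start@5 write@8
I3 add r4: issue@4 deps=(None,2) exec_start@8 write@10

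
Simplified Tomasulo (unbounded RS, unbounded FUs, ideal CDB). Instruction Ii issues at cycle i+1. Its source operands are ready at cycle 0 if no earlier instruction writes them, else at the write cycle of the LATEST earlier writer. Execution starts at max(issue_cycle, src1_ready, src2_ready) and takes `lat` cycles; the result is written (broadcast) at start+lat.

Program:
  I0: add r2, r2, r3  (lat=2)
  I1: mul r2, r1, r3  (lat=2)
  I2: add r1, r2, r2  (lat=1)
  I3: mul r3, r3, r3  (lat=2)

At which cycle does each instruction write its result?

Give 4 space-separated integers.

Answer: 3 4 5 6

Derivation:
I0 add r2: issue@1 deps=(None,None) exec_start@1 write@3
I1 mul r2: issue@2 deps=(None,None) exec_start@2 write@4
I2 add r1: issue@3 deps=(1,1) exec_start@4 write@5
I3 mul r3: issue@4 deps=(None,None) exec_start@4 write@6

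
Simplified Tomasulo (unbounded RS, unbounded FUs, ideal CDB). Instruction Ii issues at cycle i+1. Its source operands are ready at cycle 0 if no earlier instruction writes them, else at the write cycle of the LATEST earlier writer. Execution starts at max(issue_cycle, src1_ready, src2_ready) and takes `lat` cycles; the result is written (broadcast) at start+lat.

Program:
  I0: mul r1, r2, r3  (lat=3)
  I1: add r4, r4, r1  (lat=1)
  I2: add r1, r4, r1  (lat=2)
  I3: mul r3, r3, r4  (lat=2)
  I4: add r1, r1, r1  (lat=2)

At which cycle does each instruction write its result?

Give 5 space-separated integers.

Answer: 4 5 7 7 9

Derivation:
I0 mul r1: issue@1 deps=(None,None) exec_start@1 write@4
I1 add r4: issue@2 deps=(None,0) exec_start@4 write@5
I2 add r1: issue@3 deps=(1,0) exec_start@5 write@7
I3 mul r3: issue@4 deps=(None,1) exec_start@5 write@7
I4 add r1: issue@5 deps=(2,2) exec_start@7 write@9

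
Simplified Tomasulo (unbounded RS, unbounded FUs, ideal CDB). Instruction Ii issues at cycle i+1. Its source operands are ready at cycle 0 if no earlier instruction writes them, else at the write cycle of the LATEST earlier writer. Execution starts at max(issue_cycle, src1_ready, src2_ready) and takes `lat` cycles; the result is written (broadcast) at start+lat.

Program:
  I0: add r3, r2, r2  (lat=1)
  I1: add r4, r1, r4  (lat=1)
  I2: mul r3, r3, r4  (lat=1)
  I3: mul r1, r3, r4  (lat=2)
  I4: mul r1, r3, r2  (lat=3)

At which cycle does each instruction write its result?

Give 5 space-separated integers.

Answer: 2 3 4 6 8

Derivation:
I0 add r3: issue@1 deps=(None,None) exec_start@1 write@2
I1 add r4: issue@2 deps=(None,None) exec_start@2 write@3
I2 mul r3: issue@3 deps=(0,1) exec_start@3 write@4
I3 mul r1: issue@4 deps=(2,1) exec_start@4 write@6
I4 mul r1: issue@5 deps=(2,None) exec_start@5 write@8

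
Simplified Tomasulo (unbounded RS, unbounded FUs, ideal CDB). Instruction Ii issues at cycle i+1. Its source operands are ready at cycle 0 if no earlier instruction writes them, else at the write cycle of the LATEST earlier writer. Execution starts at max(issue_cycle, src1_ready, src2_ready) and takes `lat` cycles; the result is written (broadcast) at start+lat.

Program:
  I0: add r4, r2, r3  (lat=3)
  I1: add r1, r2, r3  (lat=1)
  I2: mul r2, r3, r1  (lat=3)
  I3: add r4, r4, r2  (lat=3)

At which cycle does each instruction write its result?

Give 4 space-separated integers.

Answer: 4 3 6 9

Derivation:
I0 add r4: issue@1 deps=(None,None) exec_start@1 write@4
I1 add r1: issue@2 deps=(None,None) exec_start@2 write@3
I2 mul r2: issue@3 deps=(None,1) exec_start@3 write@6
I3 add r4: issue@4 deps=(0,2) exec_start@6 write@9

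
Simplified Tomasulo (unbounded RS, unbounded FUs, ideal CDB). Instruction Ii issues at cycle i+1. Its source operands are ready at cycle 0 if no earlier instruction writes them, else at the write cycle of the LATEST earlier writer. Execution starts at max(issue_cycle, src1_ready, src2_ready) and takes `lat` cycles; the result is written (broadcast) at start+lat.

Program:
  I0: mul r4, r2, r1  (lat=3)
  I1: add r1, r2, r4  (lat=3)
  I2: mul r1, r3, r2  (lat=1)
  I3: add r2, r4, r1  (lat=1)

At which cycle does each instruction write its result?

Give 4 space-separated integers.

I0 mul r4: issue@1 deps=(None,None) exec_start@1 write@4
I1 add r1: issue@2 deps=(None,0) exec_start@4 write@7
I2 mul r1: issue@3 deps=(None,None) exec_start@3 write@4
I3 add r2: issue@4 deps=(0,2) exec_start@4 write@5

Answer: 4 7 4 5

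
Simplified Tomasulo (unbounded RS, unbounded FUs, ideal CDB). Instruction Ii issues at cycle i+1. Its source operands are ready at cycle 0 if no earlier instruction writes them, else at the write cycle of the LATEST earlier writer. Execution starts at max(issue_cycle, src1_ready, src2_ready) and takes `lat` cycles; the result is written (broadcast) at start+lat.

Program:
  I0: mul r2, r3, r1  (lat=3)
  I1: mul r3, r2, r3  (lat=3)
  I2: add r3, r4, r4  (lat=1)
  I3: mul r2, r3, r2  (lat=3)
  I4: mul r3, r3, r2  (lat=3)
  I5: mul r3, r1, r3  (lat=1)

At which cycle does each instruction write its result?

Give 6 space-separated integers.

Answer: 4 7 4 7 10 11

Derivation:
I0 mul r2: issue@1 deps=(None,None) exec_start@1 write@4
I1 mul r3: issue@2 deps=(0,None) exec_start@4 write@7
I2 add r3: issue@3 deps=(None,None) exec_start@3 write@4
I3 mul r2: issue@4 deps=(2,0) exec_start@4 write@7
I4 mul r3: issue@5 deps=(2,3) exec_start@7 write@10
I5 mul r3: issue@6 deps=(None,4) exec_start@10 write@11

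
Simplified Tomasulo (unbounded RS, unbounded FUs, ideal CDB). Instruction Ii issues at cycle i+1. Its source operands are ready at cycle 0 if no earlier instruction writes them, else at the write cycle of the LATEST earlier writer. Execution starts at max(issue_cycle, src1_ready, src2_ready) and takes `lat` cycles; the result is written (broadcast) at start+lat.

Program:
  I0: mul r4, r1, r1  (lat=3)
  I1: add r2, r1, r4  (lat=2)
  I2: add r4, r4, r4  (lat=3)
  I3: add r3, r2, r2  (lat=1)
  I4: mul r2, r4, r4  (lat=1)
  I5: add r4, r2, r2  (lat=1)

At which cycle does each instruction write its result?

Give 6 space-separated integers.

I0 mul r4: issue@1 deps=(None,None) exec_start@1 write@4
I1 add r2: issue@2 deps=(None,0) exec_start@4 write@6
I2 add r4: issue@3 deps=(0,0) exec_start@4 write@7
I3 add r3: issue@4 deps=(1,1) exec_start@6 write@7
I4 mul r2: issue@5 deps=(2,2) exec_start@7 write@8
I5 add r4: issue@6 deps=(4,4) exec_start@8 write@9

Answer: 4 6 7 7 8 9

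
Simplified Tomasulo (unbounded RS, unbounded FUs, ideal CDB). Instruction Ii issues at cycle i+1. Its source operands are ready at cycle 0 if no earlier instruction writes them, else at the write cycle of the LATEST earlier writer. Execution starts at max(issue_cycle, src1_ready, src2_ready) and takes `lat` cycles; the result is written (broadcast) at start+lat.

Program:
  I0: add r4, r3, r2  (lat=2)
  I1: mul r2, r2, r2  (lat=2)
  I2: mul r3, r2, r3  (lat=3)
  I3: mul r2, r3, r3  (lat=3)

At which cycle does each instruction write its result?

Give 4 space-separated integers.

Answer: 3 4 7 10

Derivation:
I0 add r4: issue@1 deps=(None,None) exec_start@1 write@3
I1 mul r2: issue@2 deps=(None,None) exec_start@2 write@4
I2 mul r3: issue@3 deps=(1,None) exec_start@4 write@7
I3 mul r2: issue@4 deps=(2,2) exec_start@7 write@10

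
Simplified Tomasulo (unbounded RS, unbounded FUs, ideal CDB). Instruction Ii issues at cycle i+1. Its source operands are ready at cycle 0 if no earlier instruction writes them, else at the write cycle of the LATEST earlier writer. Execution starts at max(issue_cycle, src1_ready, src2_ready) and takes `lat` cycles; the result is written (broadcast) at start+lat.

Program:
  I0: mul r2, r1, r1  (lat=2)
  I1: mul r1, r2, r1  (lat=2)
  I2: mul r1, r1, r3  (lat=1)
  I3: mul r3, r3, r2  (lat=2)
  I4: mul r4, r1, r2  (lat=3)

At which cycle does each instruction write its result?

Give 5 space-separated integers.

I0 mul r2: issue@1 deps=(None,None) exec_start@1 write@3
I1 mul r1: issue@2 deps=(0,None) exec_start@3 write@5
I2 mul r1: issue@3 deps=(1,None) exec_start@5 write@6
I3 mul r3: issue@4 deps=(None,0) exec_start@4 write@6
I4 mul r4: issue@5 deps=(2,0) exec_start@6 write@9

Answer: 3 5 6 6 9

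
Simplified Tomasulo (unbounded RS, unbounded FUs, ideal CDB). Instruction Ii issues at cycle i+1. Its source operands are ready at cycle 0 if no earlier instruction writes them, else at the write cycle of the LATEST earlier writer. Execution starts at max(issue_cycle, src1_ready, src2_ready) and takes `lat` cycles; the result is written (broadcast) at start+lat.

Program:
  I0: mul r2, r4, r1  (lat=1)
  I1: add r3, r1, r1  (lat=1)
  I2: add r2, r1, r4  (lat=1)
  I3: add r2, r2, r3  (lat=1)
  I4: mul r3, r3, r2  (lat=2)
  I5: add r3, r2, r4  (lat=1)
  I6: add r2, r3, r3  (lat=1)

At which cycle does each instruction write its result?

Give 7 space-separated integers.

Answer: 2 3 4 5 7 7 8

Derivation:
I0 mul r2: issue@1 deps=(None,None) exec_start@1 write@2
I1 add r3: issue@2 deps=(None,None) exec_start@2 write@3
I2 add r2: issue@3 deps=(None,None) exec_start@3 write@4
I3 add r2: issue@4 deps=(2,1) exec_start@4 write@5
I4 mul r3: issue@5 deps=(1,3) exec_start@5 write@7
I5 add r3: issue@6 deps=(3,None) exec_start@6 write@7
I6 add r2: issue@7 deps=(5,5) exec_start@7 write@8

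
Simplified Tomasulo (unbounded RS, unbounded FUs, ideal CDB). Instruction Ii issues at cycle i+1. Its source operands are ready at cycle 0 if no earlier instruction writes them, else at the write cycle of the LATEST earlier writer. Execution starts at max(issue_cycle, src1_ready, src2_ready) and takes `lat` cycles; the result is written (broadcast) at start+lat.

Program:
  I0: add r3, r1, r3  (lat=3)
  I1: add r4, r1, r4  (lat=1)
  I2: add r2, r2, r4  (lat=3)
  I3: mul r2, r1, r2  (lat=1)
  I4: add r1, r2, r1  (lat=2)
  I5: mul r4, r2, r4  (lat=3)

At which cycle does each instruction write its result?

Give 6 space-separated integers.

I0 add r3: issue@1 deps=(None,None) exec_start@1 write@4
I1 add r4: issue@2 deps=(None,None) exec_start@2 write@3
I2 add r2: issue@3 deps=(None,1) exec_start@3 write@6
I3 mul r2: issue@4 deps=(None,2) exec_start@6 write@7
I4 add r1: issue@5 deps=(3,None) exec_start@7 write@9
I5 mul r4: issue@6 deps=(3,1) exec_start@7 write@10

Answer: 4 3 6 7 9 10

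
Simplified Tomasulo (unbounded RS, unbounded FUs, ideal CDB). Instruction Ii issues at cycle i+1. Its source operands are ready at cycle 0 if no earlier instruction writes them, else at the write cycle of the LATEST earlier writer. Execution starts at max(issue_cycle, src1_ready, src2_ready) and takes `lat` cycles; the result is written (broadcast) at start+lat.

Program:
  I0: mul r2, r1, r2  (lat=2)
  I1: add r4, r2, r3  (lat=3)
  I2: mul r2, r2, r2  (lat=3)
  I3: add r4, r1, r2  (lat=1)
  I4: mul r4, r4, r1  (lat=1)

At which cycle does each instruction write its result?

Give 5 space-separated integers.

Answer: 3 6 6 7 8

Derivation:
I0 mul r2: issue@1 deps=(None,None) exec_start@1 write@3
I1 add r4: issue@2 deps=(0,None) exec_start@3 write@6
I2 mul r2: issue@3 deps=(0,0) exec_start@3 write@6
I3 add r4: issue@4 deps=(None,2) exec_start@6 write@7
I4 mul r4: issue@5 deps=(3,None) exec_start@7 write@8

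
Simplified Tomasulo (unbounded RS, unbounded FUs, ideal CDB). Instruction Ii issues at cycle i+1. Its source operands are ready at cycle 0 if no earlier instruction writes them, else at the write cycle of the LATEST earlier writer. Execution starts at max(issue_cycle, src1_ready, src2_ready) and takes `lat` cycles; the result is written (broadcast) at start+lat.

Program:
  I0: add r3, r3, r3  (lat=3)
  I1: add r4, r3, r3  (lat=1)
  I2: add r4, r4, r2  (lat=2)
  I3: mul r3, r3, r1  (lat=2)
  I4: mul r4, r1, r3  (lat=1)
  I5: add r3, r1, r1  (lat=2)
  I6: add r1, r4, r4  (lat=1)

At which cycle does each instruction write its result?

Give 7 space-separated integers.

I0 add r3: issue@1 deps=(None,None) exec_start@1 write@4
I1 add r4: issue@2 deps=(0,0) exec_start@4 write@5
I2 add r4: issue@3 deps=(1,None) exec_start@5 write@7
I3 mul r3: issue@4 deps=(0,None) exec_start@4 write@6
I4 mul r4: issue@5 deps=(None,3) exec_start@6 write@7
I5 add r3: issue@6 deps=(None,None) exec_start@6 write@8
I6 add r1: issue@7 deps=(4,4) exec_start@7 write@8

Answer: 4 5 7 6 7 8 8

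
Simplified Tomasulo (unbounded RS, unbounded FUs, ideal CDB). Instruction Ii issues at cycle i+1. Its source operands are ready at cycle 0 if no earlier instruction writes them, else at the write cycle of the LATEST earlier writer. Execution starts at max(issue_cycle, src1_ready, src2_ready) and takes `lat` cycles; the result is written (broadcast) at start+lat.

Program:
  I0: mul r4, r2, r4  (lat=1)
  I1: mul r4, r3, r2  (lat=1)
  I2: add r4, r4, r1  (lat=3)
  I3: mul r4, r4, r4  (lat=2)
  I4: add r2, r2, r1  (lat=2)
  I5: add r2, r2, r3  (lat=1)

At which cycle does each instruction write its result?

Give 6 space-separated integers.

Answer: 2 3 6 8 7 8

Derivation:
I0 mul r4: issue@1 deps=(None,None) exec_start@1 write@2
I1 mul r4: issue@2 deps=(None,None) exec_start@2 write@3
I2 add r4: issue@3 deps=(1,None) exec_start@3 write@6
I3 mul r4: issue@4 deps=(2,2) exec_start@6 write@8
I4 add r2: issue@5 deps=(None,None) exec_start@5 write@7
I5 add r2: issue@6 deps=(4,None) exec_start@7 write@8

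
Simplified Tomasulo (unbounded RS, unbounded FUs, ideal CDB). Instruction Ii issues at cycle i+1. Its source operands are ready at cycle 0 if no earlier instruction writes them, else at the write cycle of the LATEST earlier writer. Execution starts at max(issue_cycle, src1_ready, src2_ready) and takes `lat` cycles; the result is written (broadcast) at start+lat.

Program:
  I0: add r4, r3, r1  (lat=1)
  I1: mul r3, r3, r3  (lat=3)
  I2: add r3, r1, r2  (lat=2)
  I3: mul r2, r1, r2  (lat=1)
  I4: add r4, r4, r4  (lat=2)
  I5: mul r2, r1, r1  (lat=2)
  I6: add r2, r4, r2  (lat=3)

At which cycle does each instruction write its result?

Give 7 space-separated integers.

Answer: 2 5 5 5 7 8 11

Derivation:
I0 add r4: issue@1 deps=(None,None) exec_start@1 write@2
I1 mul r3: issue@2 deps=(None,None) exec_start@2 write@5
I2 add r3: issue@3 deps=(None,None) exec_start@3 write@5
I3 mul r2: issue@4 deps=(None,None) exec_start@4 write@5
I4 add r4: issue@5 deps=(0,0) exec_start@5 write@7
I5 mul r2: issue@6 deps=(None,None) exec_start@6 write@8
I6 add r2: issue@7 deps=(4,5) exec_start@8 write@11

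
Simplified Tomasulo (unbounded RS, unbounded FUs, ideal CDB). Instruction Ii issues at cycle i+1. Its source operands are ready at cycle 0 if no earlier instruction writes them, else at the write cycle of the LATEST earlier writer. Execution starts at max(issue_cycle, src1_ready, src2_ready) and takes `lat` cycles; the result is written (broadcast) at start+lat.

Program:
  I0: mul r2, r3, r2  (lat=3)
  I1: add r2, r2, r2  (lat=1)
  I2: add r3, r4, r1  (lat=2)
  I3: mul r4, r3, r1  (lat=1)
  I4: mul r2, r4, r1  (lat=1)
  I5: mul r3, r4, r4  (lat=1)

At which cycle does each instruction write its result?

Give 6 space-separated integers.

I0 mul r2: issue@1 deps=(None,None) exec_start@1 write@4
I1 add r2: issue@2 deps=(0,0) exec_start@4 write@5
I2 add r3: issue@3 deps=(None,None) exec_start@3 write@5
I3 mul r4: issue@4 deps=(2,None) exec_start@5 write@6
I4 mul r2: issue@5 deps=(3,None) exec_start@6 write@7
I5 mul r3: issue@6 deps=(3,3) exec_start@6 write@7

Answer: 4 5 5 6 7 7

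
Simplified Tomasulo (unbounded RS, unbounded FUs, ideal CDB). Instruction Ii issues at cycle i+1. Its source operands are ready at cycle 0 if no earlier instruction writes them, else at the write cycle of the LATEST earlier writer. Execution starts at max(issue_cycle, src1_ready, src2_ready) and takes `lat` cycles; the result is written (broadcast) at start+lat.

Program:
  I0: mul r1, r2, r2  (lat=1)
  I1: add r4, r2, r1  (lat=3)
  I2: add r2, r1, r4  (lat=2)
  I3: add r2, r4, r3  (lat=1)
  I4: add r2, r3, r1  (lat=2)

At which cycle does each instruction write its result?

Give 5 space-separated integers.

Answer: 2 5 7 6 7

Derivation:
I0 mul r1: issue@1 deps=(None,None) exec_start@1 write@2
I1 add r4: issue@2 deps=(None,0) exec_start@2 write@5
I2 add r2: issue@3 deps=(0,1) exec_start@5 write@7
I3 add r2: issue@4 deps=(1,None) exec_start@5 write@6
I4 add r2: issue@5 deps=(None,0) exec_start@5 write@7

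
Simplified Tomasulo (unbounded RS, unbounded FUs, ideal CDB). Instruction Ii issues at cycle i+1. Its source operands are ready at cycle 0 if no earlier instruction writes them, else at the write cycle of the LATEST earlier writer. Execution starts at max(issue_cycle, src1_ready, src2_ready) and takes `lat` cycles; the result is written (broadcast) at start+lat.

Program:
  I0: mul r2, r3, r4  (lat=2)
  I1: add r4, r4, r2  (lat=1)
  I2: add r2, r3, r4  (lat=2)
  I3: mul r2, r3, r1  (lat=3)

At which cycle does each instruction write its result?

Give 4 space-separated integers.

Answer: 3 4 6 7

Derivation:
I0 mul r2: issue@1 deps=(None,None) exec_start@1 write@3
I1 add r4: issue@2 deps=(None,0) exec_start@3 write@4
I2 add r2: issue@3 deps=(None,1) exec_start@4 write@6
I3 mul r2: issue@4 deps=(None,None) exec_start@4 write@7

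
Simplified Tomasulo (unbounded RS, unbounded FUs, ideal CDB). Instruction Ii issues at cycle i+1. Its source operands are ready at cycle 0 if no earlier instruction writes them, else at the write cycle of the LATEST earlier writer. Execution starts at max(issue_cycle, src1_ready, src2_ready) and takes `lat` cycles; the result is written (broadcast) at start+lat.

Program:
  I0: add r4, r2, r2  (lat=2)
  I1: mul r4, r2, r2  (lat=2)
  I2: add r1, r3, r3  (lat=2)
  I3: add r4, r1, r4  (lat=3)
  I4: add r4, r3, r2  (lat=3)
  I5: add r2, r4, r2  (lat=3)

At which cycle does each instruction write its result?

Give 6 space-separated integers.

Answer: 3 4 5 8 8 11

Derivation:
I0 add r4: issue@1 deps=(None,None) exec_start@1 write@3
I1 mul r4: issue@2 deps=(None,None) exec_start@2 write@4
I2 add r1: issue@3 deps=(None,None) exec_start@3 write@5
I3 add r4: issue@4 deps=(2,1) exec_start@5 write@8
I4 add r4: issue@5 deps=(None,None) exec_start@5 write@8
I5 add r2: issue@6 deps=(4,None) exec_start@8 write@11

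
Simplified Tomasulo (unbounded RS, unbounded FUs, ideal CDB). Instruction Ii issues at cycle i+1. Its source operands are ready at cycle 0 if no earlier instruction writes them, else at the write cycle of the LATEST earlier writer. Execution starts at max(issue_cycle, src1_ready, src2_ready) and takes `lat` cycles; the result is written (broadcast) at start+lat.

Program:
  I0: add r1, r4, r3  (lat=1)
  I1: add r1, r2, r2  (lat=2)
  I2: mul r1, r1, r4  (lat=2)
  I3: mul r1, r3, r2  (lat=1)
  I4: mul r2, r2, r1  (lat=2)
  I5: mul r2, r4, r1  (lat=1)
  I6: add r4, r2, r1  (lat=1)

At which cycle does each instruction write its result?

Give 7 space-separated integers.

I0 add r1: issue@1 deps=(None,None) exec_start@1 write@2
I1 add r1: issue@2 deps=(None,None) exec_start@2 write@4
I2 mul r1: issue@3 deps=(1,None) exec_start@4 write@6
I3 mul r1: issue@4 deps=(None,None) exec_start@4 write@5
I4 mul r2: issue@5 deps=(None,3) exec_start@5 write@7
I5 mul r2: issue@6 deps=(None,3) exec_start@6 write@7
I6 add r4: issue@7 deps=(5,3) exec_start@7 write@8

Answer: 2 4 6 5 7 7 8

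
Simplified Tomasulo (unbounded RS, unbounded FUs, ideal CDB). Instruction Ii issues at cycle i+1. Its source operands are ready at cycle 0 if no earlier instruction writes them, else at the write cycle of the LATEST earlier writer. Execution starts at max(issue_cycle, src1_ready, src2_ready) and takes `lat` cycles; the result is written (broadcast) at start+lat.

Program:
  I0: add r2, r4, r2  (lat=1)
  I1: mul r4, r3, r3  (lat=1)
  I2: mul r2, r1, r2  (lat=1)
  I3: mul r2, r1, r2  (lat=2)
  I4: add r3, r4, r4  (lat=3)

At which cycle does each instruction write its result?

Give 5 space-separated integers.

I0 add r2: issue@1 deps=(None,None) exec_start@1 write@2
I1 mul r4: issue@2 deps=(None,None) exec_start@2 write@3
I2 mul r2: issue@3 deps=(None,0) exec_start@3 write@4
I3 mul r2: issue@4 deps=(None,2) exec_start@4 write@6
I4 add r3: issue@5 deps=(1,1) exec_start@5 write@8

Answer: 2 3 4 6 8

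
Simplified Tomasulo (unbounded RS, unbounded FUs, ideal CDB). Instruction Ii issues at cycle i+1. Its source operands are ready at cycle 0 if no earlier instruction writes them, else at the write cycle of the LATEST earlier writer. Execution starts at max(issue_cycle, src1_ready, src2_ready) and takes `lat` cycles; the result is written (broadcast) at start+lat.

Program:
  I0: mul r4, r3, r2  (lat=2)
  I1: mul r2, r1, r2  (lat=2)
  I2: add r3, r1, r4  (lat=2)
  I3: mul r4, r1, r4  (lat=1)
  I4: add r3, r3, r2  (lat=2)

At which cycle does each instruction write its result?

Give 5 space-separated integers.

I0 mul r4: issue@1 deps=(None,None) exec_start@1 write@3
I1 mul r2: issue@2 deps=(None,None) exec_start@2 write@4
I2 add r3: issue@3 deps=(None,0) exec_start@3 write@5
I3 mul r4: issue@4 deps=(None,0) exec_start@4 write@5
I4 add r3: issue@5 deps=(2,1) exec_start@5 write@7

Answer: 3 4 5 5 7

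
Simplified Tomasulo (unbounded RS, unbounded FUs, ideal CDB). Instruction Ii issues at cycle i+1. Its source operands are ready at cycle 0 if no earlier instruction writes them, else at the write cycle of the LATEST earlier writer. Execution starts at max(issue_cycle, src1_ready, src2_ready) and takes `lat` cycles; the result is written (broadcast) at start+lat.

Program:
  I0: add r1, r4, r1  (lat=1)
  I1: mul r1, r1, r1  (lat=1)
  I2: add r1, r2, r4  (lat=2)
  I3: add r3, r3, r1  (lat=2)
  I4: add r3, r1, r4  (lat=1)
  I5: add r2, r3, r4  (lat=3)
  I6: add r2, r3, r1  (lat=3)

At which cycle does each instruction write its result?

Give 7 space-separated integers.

I0 add r1: issue@1 deps=(None,None) exec_start@1 write@2
I1 mul r1: issue@2 deps=(0,0) exec_start@2 write@3
I2 add r1: issue@3 deps=(None,None) exec_start@3 write@5
I3 add r3: issue@4 deps=(None,2) exec_start@5 write@7
I4 add r3: issue@5 deps=(2,None) exec_start@5 write@6
I5 add r2: issue@6 deps=(4,None) exec_start@6 write@9
I6 add r2: issue@7 deps=(4,2) exec_start@7 write@10

Answer: 2 3 5 7 6 9 10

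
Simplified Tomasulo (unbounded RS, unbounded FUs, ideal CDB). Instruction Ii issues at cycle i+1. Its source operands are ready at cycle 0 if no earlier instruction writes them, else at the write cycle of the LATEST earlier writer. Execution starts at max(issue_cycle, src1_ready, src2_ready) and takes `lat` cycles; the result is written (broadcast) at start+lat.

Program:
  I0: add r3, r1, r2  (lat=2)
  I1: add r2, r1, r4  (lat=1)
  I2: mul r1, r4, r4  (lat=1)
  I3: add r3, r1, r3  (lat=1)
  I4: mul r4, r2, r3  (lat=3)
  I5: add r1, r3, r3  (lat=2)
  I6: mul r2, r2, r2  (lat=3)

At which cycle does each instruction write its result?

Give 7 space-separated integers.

Answer: 3 3 4 5 8 8 10

Derivation:
I0 add r3: issue@1 deps=(None,None) exec_start@1 write@3
I1 add r2: issue@2 deps=(None,None) exec_start@2 write@3
I2 mul r1: issue@3 deps=(None,None) exec_start@3 write@4
I3 add r3: issue@4 deps=(2,0) exec_start@4 write@5
I4 mul r4: issue@5 deps=(1,3) exec_start@5 write@8
I5 add r1: issue@6 deps=(3,3) exec_start@6 write@8
I6 mul r2: issue@7 deps=(1,1) exec_start@7 write@10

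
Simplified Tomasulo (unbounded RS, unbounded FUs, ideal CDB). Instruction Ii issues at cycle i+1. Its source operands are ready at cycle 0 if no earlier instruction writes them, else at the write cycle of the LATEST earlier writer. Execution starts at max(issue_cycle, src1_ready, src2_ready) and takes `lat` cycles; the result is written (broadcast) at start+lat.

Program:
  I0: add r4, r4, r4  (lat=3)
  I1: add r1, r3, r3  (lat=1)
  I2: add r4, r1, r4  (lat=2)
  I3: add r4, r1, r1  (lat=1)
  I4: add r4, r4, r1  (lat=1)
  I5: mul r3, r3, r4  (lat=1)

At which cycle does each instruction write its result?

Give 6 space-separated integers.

I0 add r4: issue@1 deps=(None,None) exec_start@1 write@4
I1 add r1: issue@2 deps=(None,None) exec_start@2 write@3
I2 add r4: issue@3 deps=(1,0) exec_start@4 write@6
I3 add r4: issue@4 deps=(1,1) exec_start@4 write@5
I4 add r4: issue@5 deps=(3,1) exec_start@5 write@6
I5 mul r3: issue@6 deps=(None,4) exec_start@6 write@7

Answer: 4 3 6 5 6 7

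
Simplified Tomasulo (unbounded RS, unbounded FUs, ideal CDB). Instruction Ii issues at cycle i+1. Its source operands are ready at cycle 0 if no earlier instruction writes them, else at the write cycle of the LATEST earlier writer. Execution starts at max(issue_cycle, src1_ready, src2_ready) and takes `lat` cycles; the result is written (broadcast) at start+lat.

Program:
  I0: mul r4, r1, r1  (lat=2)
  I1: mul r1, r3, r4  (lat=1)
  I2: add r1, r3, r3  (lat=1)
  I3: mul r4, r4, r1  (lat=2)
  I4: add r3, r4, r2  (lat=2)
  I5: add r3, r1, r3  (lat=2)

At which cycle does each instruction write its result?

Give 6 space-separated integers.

Answer: 3 4 4 6 8 10

Derivation:
I0 mul r4: issue@1 deps=(None,None) exec_start@1 write@3
I1 mul r1: issue@2 deps=(None,0) exec_start@3 write@4
I2 add r1: issue@3 deps=(None,None) exec_start@3 write@4
I3 mul r4: issue@4 deps=(0,2) exec_start@4 write@6
I4 add r3: issue@5 deps=(3,None) exec_start@6 write@8
I5 add r3: issue@6 deps=(2,4) exec_start@8 write@10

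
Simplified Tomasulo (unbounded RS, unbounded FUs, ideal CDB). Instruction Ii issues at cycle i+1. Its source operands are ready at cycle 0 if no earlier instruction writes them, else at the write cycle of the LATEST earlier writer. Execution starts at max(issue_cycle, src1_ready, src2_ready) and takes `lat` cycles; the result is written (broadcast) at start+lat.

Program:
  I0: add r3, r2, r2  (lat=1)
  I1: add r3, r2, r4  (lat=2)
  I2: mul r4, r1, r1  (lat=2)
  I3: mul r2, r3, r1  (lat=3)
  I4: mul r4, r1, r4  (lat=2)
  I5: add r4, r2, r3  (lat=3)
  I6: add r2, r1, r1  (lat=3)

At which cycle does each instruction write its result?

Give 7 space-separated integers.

Answer: 2 4 5 7 7 10 10

Derivation:
I0 add r3: issue@1 deps=(None,None) exec_start@1 write@2
I1 add r3: issue@2 deps=(None,None) exec_start@2 write@4
I2 mul r4: issue@3 deps=(None,None) exec_start@3 write@5
I3 mul r2: issue@4 deps=(1,None) exec_start@4 write@7
I4 mul r4: issue@5 deps=(None,2) exec_start@5 write@7
I5 add r4: issue@6 deps=(3,1) exec_start@7 write@10
I6 add r2: issue@7 deps=(None,None) exec_start@7 write@10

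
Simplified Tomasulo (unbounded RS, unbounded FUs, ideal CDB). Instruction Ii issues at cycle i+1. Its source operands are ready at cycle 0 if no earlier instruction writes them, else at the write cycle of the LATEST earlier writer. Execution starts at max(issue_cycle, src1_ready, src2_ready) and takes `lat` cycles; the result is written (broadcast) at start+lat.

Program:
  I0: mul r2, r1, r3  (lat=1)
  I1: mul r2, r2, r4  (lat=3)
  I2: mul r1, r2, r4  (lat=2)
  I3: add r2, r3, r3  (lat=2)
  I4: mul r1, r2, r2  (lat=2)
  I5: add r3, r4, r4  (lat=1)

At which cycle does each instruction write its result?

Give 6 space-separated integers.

I0 mul r2: issue@1 deps=(None,None) exec_start@1 write@2
I1 mul r2: issue@2 deps=(0,None) exec_start@2 write@5
I2 mul r1: issue@3 deps=(1,None) exec_start@5 write@7
I3 add r2: issue@4 deps=(None,None) exec_start@4 write@6
I4 mul r1: issue@5 deps=(3,3) exec_start@6 write@8
I5 add r3: issue@6 deps=(None,None) exec_start@6 write@7

Answer: 2 5 7 6 8 7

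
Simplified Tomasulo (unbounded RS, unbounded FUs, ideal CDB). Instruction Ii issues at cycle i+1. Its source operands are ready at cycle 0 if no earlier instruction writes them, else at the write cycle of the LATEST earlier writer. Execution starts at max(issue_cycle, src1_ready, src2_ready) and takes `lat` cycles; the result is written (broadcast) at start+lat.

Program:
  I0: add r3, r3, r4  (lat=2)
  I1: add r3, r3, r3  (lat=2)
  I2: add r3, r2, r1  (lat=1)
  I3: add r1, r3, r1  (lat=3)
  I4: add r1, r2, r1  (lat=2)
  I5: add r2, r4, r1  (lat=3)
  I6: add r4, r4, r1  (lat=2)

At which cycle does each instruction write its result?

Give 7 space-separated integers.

Answer: 3 5 4 7 9 12 11

Derivation:
I0 add r3: issue@1 deps=(None,None) exec_start@1 write@3
I1 add r3: issue@2 deps=(0,0) exec_start@3 write@5
I2 add r3: issue@3 deps=(None,None) exec_start@3 write@4
I3 add r1: issue@4 deps=(2,None) exec_start@4 write@7
I4 add r1: issue@5 deps=(None,3) exec_start@7 write@9
I5 add r2: issue@6 deps=(None,4) exec_start@9 write@12
I6 add r4: issue@7 deps=(None,4) exec_start@9 write@11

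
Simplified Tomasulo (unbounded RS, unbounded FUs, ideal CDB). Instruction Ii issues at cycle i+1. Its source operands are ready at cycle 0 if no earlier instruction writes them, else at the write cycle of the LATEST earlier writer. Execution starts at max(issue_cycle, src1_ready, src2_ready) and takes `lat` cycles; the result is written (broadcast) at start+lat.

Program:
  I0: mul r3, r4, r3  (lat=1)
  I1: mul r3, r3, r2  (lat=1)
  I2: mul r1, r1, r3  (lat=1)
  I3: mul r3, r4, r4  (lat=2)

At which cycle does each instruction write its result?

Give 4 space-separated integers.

Answer: 2 3 4 6

Derivation:
I0 mul r3: issue@1 deps=(None,None) exec_start@1 write@2
I1 mul r3: issue@2 deps=(0,None) exec_start@2 write@3
I2 mul r1: issue@3 deps=(None,1) exec_start@3 write@4
I3 mul r3: issue@4 deps=(None,None) exec_start@4 write@6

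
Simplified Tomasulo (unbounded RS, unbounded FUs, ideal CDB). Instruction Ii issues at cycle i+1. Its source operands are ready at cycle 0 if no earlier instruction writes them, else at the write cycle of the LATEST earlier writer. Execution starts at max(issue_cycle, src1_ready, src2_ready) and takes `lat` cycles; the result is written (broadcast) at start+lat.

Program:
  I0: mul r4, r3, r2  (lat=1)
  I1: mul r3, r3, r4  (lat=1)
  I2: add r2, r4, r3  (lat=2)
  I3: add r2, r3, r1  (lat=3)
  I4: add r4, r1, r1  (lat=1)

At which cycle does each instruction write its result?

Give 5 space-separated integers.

I0 mul r4: issue@1 deps=(None,None) exec_start@1 write@2
I1 mul r3: issue@2 deps=(None,0) exec_start@2 write@3
I2 add r2: issue@3 deps=(0,1) exec_start@3 write@5
I3 add r2: issue@4 deps=(1,None) exec_start@4 write@7
I4 add r4: issue@5 deps=(None,None) exec_start@5 write@6

Answer: 2 3 5 7 6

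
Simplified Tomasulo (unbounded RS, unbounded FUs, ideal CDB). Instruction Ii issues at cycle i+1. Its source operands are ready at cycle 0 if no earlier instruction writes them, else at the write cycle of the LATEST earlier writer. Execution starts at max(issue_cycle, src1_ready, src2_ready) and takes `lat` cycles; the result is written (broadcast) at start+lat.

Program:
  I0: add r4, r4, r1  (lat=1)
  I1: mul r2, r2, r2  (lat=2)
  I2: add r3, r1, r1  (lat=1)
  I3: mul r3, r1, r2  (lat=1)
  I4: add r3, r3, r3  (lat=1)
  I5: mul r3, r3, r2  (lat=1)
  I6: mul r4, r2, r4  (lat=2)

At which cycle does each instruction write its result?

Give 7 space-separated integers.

Answer: 2 4 4 5 6 7 9

Derivation:
I0 add r4: issue@1 deps=(None,None) exec_start@1 write@2
I1 mul r2: issue@2 deps=(None,None) exec_start@2 write@4
I2 add r3: issue@3 deps=(None,None) exec_start@3 write@4
I3 mul r3: issue@4 deps=(None,1) exec_start@4 write@5
I4 add r3: issue@5 deps=(3,3) exec_start@5 write@6
I5 mul r3: issue@6 deps=(4,1) exec_start@6 write@7
I6 mul r4: issue@7 deps=(1,0) exec_start@7 write@9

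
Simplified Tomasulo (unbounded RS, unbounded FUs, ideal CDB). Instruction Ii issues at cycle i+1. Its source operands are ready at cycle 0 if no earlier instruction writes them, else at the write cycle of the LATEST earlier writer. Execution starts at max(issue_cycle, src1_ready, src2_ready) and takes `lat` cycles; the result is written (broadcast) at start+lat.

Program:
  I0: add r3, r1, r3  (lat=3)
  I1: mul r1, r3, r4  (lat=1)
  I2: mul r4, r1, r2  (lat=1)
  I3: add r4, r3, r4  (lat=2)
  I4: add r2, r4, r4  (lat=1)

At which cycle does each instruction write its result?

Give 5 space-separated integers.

Answer: 4 5 6 8 9

Derivation:
I0 add r3: issue@1 deps=(None,None) exec_start@1 write@4
I1 mul r1: issue@2 deps=(0,None) exec_start@4 write@5
I2 mul r4: issue@3 deps=(1,None) exec_start@5 write@6
I3 add r4: issue@4 deps=(0,2) exec_start@6 write@8
I4 add r2: issue@5 deps=(3,3) exec_start@8 write@9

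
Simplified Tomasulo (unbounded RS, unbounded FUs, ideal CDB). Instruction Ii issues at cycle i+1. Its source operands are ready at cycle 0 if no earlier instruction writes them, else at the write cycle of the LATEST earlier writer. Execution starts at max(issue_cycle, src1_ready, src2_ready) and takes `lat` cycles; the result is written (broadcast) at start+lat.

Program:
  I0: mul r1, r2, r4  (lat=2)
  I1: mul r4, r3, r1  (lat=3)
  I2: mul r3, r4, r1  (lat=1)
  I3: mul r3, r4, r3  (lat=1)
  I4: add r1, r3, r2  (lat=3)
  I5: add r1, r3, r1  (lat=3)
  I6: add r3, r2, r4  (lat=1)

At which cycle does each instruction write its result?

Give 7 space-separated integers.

Answer: 3 6 7 8 11 14 8

Derivation:
I0 mul r1: issue@1 deps=(None,None) exec_start@1 write@3
I1 mul r4: issue@2 deps=(None,0) exec_start@3 write@6
I2 mul r3: issue@3 deps=(1,0) exec_start@6 write@7
I3 mul r3: issue@4 deps=(1,2) exec_start@7 write@8
I4 add r1: issue@5 deps=(3,None) exec_start@8 write@11
I5 add r1: issue@6 deps=(3,4) exec_start@11 write@14
I6 add r3: issue@7 deps=(None,1) exec_start@7 write@8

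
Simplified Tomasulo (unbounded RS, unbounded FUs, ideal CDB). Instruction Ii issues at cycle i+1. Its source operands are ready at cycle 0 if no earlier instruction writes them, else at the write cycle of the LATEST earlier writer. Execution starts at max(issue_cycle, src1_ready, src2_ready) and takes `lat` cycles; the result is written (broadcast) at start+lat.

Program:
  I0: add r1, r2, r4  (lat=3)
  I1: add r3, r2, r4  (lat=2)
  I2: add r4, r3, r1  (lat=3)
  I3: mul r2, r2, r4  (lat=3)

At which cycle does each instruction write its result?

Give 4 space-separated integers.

I0 add r1: issue@1 deps=(None,None) exec_start@1 write@4
I1 add r3: issue@2 deps=(None,None) exec_start@2 write@4
I2 add r4: issue@3 deps=(1,0) exec_start@4 write@7
I3 mul r2: issue@4 deps=(None,2) exec_start@7 write@10

Answer: 4 4 7 10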